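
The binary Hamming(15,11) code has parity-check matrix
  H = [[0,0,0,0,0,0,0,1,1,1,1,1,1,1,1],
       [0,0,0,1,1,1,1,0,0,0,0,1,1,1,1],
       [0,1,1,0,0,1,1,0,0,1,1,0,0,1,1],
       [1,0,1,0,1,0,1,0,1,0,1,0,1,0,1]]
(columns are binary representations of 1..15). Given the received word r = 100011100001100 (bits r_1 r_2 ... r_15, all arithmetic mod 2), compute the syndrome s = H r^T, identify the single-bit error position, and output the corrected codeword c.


s = (0, 1, 0, 0)^T, error position = 4, corrected codeword c = 100111100001100

Compute s = H r^T mod 2 one row at a time:
  s_1 = 0 + 0 + 0 + 0 + 1 + 1 + 0 + 0 = 2 ≡ 0 (mod 2).
  s_2 = 0 + 1 + 1 + 1 + 1 + 1 + 0 + 0 = 5 ≡ 1 (mod 2).
  s_3 = 0 + 0 + 1 + 1 + 0 + 0 + 0 + 0 = 2 ≡ 0 (mod 2).
  s_4 = 1 + 0 + 1 + 1 + 0 + 0 + 1 + 0 = 4 ≡ 0 (mod 2).
s = (0, 1, 0, 0)^T — this equals column 4 of H (binary 0100), so error is at position 4.
Correct: flip bit 4 of r = 100011100001100 to get c = 100111100001100.


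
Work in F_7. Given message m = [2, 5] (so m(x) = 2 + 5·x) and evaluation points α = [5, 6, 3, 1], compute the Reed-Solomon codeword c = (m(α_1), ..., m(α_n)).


c = [6, 4, 3, 0]

Message polynomial: m(x) = 2 + 5·x (mod 7).
For each evaluation point α_i, compute m(α_i) mod 7:
  α_1 = 5: Horner steps 5 → 6, so m(5) = 6.
  α_2 = 6: Horner steps 5 → 4, so m(6) = 4.
  α_3 = 3: Horner steps 5 → 3, so m(3) = 3.
  α_4 = 1: Horner steps 5 → 0, so m(1) = 0.
Codeword c = [6, 4, 3, 0] ∈ F_7^4.


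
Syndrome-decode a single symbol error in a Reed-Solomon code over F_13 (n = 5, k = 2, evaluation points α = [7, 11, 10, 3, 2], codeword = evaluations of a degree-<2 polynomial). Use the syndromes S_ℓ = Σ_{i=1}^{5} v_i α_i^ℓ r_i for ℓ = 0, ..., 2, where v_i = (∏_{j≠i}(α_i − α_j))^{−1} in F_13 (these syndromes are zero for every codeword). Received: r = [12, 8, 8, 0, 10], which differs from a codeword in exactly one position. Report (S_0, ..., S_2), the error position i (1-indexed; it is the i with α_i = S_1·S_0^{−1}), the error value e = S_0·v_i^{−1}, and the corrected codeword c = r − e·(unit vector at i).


S = (5, 3, 7), error at position 2, error magnitude e = 10, c = [12, 11, 8, 0, 10].

Step 1: column multipliers v_i = (∏_{j≠i}(α_i − α_j))^{−1} mod 13.
  i = 1 (α = 7): (7−11)(7−10)(7−3)(7−2) = (−4)·(−3)·4·5 = 240 ≡ 6, so v_1 = 6^{−1} = 11 (mod 13).
  i = 2 (α = 11): (11−7)(11−10)(11−3)(11−2) = 4·1·8·9 = 288 ≡ 2, so v_2 = 2^{−1} = 7 (mod 13).
  i = 3 (α = 10): (10−7)(10−11)(10−3)(10−2) = 3·(−1)·7·8 = −168 ≡ 1, so v_3 = 1^{−1} = 1 (mod 13).
  i = 4 (α = 3): (3−7)(3−11)(3−10)(3−2) = (−4)·(−8)·(−7)·1 = −224 ≡ 10, so v_4 = 10^{−1} = 4 (mod 13).
  i = 5 (α = 2): (2−7)(2−11)(2−10)(2−3) = (−5)·(−9)·(−8)·(−1) = 360 ≡ 9, so v_5 = 9^{−1} = 3 (mod 13).
  v = [11, 7, 1, 4, 3].
Step 2: syndromes of r = [12, 8, 8, 0, 10] (all sums mod 13).
  S_0 = Σ v_i r_i = 11·12 + 7·8 + 1·8 + 4·0 + 3·10 = 226 ≡ 5.
  S_1 = Σ v_i α_i r_i = 11·7·12 + 7·11·8 + 1·10·8 + 4·3·0 + 3·2·10 = 1680 ≡ 3.
  α_i^2 mod 13 = [10, 4, 9, 9, 4].
  S_2 = Σ v_i α_i^2 r_i = 11·10·12 + 7·4·8 + 1·9·8 + 4·9·0 + 3·4·10 = 1736 ≡ 7.
  S = (5, 3, 7) ≠ 0, so r is not a codeword (an error is present).
Step 3: locate the error. For a single error e at position i, S_ℓ = v_i·e·α_i^ℓ, so α_err = S_1/S_0.
  S_0^{−1} = 5^{−1} = 8 (mod 13), so α_err = 3·8 = 24 ≡ 11 = α_2. Error position i = 2.
  Consistency check: S_2/S_1 = 7·9 = 63 ≡ 11 = α_err ✓ (single-error assumption holds).
Step 4: error magnitude e = S_0/v_2 = S_0·∏_{j≠2}(α_2 − α_j) = 5·2 = 10 ≡ 10 (mod 13).
Step 5: correct position 2: c_2 = r_2 − e = 8 − 10 ≡ 11 (mod 13). Hence c = [12, 11, 8, 0, 10].
  Check: interpolating c through the α_i gives m(x) = 4 + 3·x (degree < 2) with m(α_i) = c_i for every i, so c is indeed a codeword.


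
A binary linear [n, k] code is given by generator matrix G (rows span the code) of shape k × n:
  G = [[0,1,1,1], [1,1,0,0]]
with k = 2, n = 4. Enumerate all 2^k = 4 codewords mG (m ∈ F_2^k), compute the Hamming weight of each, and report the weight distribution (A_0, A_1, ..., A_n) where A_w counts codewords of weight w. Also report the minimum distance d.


Weight distribution: A_0 = 1, A_2 = 1, A_3 = 2. Minimum distance d = 2.

Enumerate all 2^2 = 4 messages m ∈ F_2^2.
For each, compute codeword c = mG in F_2^4, then tally its weight.
  m = 00 → c = 0000, weight = 0.
  m = 10 → c = 0111, weight = 3.
  m = 01 → c = 1100, weight = 2.
  m = 11 → c = 1011, weight = 3.
Tally weights:
  weight 0: 1 codewords.
  weight 2: 1 codewords.
  weight 3: 2 codewords.
Minimum distance d = smallest w > 0 with A_w > 0 = 2.
Sanity: Σ A_w = 4 = 2^2 = 4 ✓.


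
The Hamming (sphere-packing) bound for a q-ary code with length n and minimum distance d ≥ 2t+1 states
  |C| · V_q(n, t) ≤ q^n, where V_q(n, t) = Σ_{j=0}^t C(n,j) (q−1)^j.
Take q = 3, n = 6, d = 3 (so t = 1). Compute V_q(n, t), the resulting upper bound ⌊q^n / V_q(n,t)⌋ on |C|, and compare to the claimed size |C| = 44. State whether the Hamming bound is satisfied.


V_q(n, t) = 13, q^n = 729, Hamming bound = 56, |C| = 44 ≤ bound (satisfied).

Step 1: Compute V_q(n, t) = Σ_{j=0}^1 C(n, j) (q−1)^j.
  j = 0: C(6,0)·(2)^0 = 1·1 = 1.
  j = 1: C(6,1)·(2)^1 = 6·2 = 12.
  V_q(n, t) = 1 + 12 = 13.
Step 2: q^n = 3^6 = 729.
Step 3: Hamming bound ⌊q^n / V_q(n,t)⌋ = ⌊729/13⌋ = 56.
Step 4: Compare |C| = 44 to 56: satisfied.
The claimed |C| lies below the Hamming bound.


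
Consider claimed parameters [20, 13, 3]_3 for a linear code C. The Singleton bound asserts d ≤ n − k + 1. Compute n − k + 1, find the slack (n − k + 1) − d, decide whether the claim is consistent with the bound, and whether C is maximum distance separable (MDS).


Singleton RHS = n − k + 1 = 8, slack = 5, bound satisfied, not MDS.

Singleton bound: d ≤ n − k + 1.
Here n = 20, k = 13, so n − k + 1 = 8.
Given d = 3, check d ≤ 8: YES.
Slack = (n − k + 1) − d = 5.
The code is NOT MDS (slack = 5 > 0).
Description: the claimed parameters are [20, 13, 3]_3; such a code would be non-MDS.


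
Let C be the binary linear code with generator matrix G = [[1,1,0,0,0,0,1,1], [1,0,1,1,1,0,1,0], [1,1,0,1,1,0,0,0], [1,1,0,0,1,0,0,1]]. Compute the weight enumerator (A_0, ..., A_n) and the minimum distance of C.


Weight distribution: A_0 = 1, A_2 = 2, A_3 = 4, A_4 = 5, A_5 = 4. Minimum distance d = 2.

Enumerate all 2^4 = 16 messages m ∈ F_2^4.
For each, compute codeword c = mG in F_2^8, then tally its weight.
  m = 0000 → c = 00000000, weight = 0.
  m = 1000 → c = 11000011, weight = 4.
  m = 0100 → c = 10111010, weight = 5.
  m = 1100 → c = 01111001, weight = 5.
  m = 0010 → c = 11011000, weight = 4.
  m = 1010 → c = 00011011, weight = 4.
  m = 0110 → c = 01100010, weight = 3.
  m = 1110 → c = 10100001, weight = 3.
  m = 0001 → c = 11001001, weight = 4.
  m = 1001 → c = 00001010, weight = 2.
  m = 0101 → c = 01110011, weight = 5.
  m = 1101 → c = 10110000, weight = 3.
  m = 0011 → c = 00010001, weight = 2.
  m = 1011 → c = 11010010, weight = 4.
  m = 0111 → c = 10101011, weight = 5.
  m = 1111 → c = 01101000, weight = 3.
Tally weights:
  weight 0: 1 codewords.
  weight 2: 2 codewords.
  weight 3: 4 codewords.
  weight 4: 5 codewords.
  weight 5: 4 codewords.
Minimum distance d = smallest w > 0 with A_w > 0 = 2.
Sanity: Σ A_w = 16 = 2^4 = 16 ✓.


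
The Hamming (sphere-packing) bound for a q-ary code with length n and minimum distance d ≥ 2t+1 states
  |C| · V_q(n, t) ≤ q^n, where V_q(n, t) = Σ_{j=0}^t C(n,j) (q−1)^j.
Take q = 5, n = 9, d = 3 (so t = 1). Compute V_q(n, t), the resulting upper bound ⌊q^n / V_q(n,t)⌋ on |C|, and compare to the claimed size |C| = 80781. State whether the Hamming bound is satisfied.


V_q(n, t) = 37, q^n = 1953125, Hamming bound = 52787, |C| = 80781 > bound (violated).

Step 1: Compute V_q(n, t) = Σ_{j=0}^1 C(n, j) (q−1)^j.
  j = 0: C(9,0)·(4)^0 = 1·1 = 1.
  j = 1: C(9,1)·(4)^1 = 9·4 = 36.
  V_q(n, t) = 1 + 36 = 37.
Step 2: q^n = 5^9 = 1953125.
Step 3: Hamming bound ⌊q^n / V_q(n,t)⌋ = ⌊1953125/37⌋ = 52787.
Step 4: Compare |C| = 80781 to 52787: violated.
The claimed |C| lies above the Hamming bound, so no 5-ary code of length 9 with d ≥ 3 can have 80781 codewords.


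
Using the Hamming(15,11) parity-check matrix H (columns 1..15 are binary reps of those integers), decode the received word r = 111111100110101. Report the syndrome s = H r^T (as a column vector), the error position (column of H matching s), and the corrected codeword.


s = (0, 0, 1, 1)^T, error position = 3, corrected codeword c = 110111100110101

Compute s = H r^T mod 2 one row at a time:
  s_1 = 0 + 0 + 1 + 1 + 0 + 1 + 0 + 1 = 4 ≡ 0 (mod 2).
  s_2 = 1 + 1 + 1 + 1 + 0 + 1 + 0 + 1 = 6 ≡ 0 (mod 2).
  s_3 = 1 + 1 + 1 + 1 + 1 + 1 + 0 + 1 = 7 ≡ 1 (mod 2).
  s_4 = 1 + 1 + 1 + 1 + 0 + 1 + 1 + 1 = 7 ≡ 1 (mod 2).
s = (0, 0, 1, 1)^T — this equals column 3 of H (binary 0011), so error is at position 3.
Correct: flip bit 3 of r = 111111100110101 to get c = 110111100110101.


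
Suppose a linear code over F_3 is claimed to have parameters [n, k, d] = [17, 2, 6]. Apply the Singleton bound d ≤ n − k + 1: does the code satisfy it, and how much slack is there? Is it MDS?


Singleton RHS = n − k + 1 = 16, slack = 10, bound satisfied, not MDS.

Singleton bound: d ≤ n − k + 1.
Here n = 17, k = 2, so n − k + 1 = 16.
Given d = 6, check d ≤ 16: YES.
Slack = (n − k + 1) − d = 10.
The code is NOT MDS (slack = 10 > 0).
Description: the claimed parameters are [17, 2, 6]_3; such a code would be non-MDS.


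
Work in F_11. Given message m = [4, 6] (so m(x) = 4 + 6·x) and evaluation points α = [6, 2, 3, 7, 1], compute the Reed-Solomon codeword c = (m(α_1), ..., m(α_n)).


c = [7, 5, 0, 2, 10]

Message polynomial: m(x) = 4 + 6·x (mod 11).
For each evaluation point α_i, compute m(α_i) mod 11:
  α_1 = 6: Horner steps 6 → 7, so m(6) = 7.
  α_2 = 2: Horner steps 6 → 5, so m(2) = 5.
  α_3 = 3: Horner steps 6 → 0, so m(3) = 0.
  α_4 = 7: Horner steps 6 → 2, so m(7) = 2.
  α_5 = 1: Horner steps 6 → 10, so m(1) = 10.
Codeword c = [7, 5, 0, 2, 10] ∈ F_11^5.


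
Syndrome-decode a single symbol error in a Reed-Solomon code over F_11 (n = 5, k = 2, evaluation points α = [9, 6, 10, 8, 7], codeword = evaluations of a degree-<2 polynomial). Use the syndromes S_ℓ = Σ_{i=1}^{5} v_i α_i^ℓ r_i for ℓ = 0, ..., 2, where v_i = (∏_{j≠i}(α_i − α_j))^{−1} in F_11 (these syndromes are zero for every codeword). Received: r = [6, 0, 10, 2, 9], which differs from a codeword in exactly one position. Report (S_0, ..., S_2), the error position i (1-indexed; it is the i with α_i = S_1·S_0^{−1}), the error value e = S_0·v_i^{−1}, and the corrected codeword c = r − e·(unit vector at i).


S = (3, 7, 9), error at position 2, error magnitude e = 6, c = [6, 5, 10, 2, 9].

Step 1: column multipliers v_i = (∏_{j≠i}(α_i − α_j))^{−1} mod 11.
  i = 1 (α = 9): (9−6)(9−10)(9−8)(9−7) = 3·(−1)·1·2 = −6 ≡ 5, so v_1 = 5^{−1} = 9 (mod 11).
  i = 2 (α = 6): (6−9)(6−10)(6−8)(6−7) = (−3)·(−4)·(−2)·(−1) = 24 ≡ 2, so v_2 = 2^{−1} = 6 (mod 11).
  i = 3 (α = 10): (10−9)(10−6)(10−8)(10−7) = 1·4·2·3 = 24 ≡ 2, so v_3 = 2^{−1} = 6 (mod 11).
  i = 4 (α = 8): (8−9)(8−6)(8−10)(8−7) = (−1)·2·(−2)·1 = 4 ≡ 4, so v_4 = 4^{−1} = 3 (mod 11).
  i = 5 (α = 7): (7−9)(7−6)(7−10)(7−8) = (−2)·1·(−3)·(−1) = −6 ≡ 5, so v_5 = 5^{−1} = 9 (mod 11).
  v = [9, 6, 6, 3, 9].
Step 2: syndromes of r = [6, 0, 10, 2, 9] (all sums mod 11).
  S_0 = Σ v_i r_i = 9·6 + 6·0 + 6·10 + 3·2 + 9·9 = 201 ≡ 3.
  S_1 = Σ v_i α_i r_i = 9·9·6 + 6·6·0 + 6·10·10 + 3·8·2 + 9·7·9 = 1701 ≡ 7.
  α_i^2 mod 11 = [4, 3, 1, 9, 5].
  S_2 = Σ v_i α_i^2 r_i = 9·4·6 + 6·3·0 + 6·1·10 + 3·9·2 + 9·5·9 = 735 ≡ 9.
  S = (3, 7, 9) ≠ 0, so r is not a codeword (an error is present).
Step 3: locate the error. For a single error e at position i, S_ℓ = v_i·e·α_i^ℓ, so α_err = S_1/S_0.
  S_0^{−1} = 3^{−1} = 4 (mod 11), so α_err = 7·4 = 28 ≡ 6 = α_2. Error position i = 2.
  Consistency check: S_2/S_1 = 9·8 = 72 ≡ 6 = α_err ✓ (single-error assumption holds).
Step 4: error magnitude e = S_0/v_2 = S_0·∏_{j≠2}(α_2 − α_j) = 3·2 = 6 ≡ 6 (mod 11).
Step 5: correct position 2: c_2 = r_2 − e = 0 − 6 ≡ 5 (mod 11). Hence c = [6, 5, 10, 2, 9].
  Check: interpolating c through the α_i gives m(x) = 3 + 4·x (degree < 2) with m(α_i) = c_i for every i, so c is indeed a codeword.


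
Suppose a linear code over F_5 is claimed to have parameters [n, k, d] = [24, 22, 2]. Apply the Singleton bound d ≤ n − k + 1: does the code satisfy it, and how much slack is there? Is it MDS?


Singleton RHS = n − k + 1 = 3, slack = 1, bound satisfied, not MDS.

Singleton bound: d ≤ n − k + 1.
Here n = 24, k = 22, so n − k + 1 = 3.
Given d = 2, check d ≤ 3: YES.
Slack = (n − k + 1) − d = 1.
The code is NOT MDS (slack = 1 > 0).
Description: the claimed parameters are [24, 22, 2]_5; such a code would be non-MDS.


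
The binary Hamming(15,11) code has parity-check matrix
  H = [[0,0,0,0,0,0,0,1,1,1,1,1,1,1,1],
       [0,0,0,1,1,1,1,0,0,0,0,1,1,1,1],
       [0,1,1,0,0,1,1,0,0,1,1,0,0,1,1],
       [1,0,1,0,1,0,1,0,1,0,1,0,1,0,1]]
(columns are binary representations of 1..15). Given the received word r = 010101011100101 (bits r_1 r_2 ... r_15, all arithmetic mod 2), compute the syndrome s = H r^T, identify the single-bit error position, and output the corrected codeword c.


s = (1, 0, 0, 1)^T, error position = 9, corrected codeword c = 010101010100101

Compute s = H r^T mod 2 one row at a time:
  s_1 = 1 + 1 + 1 + 0 + 0 + 1 + 0 + 1 = 5 ≡ 1 (mod 2).
  s_2 = 1 + 0 + 1 + 0 + 0 + 1 + 0 + 1 = 4 ≡ 0 (mod 2).
  s_3 = 1 + 0 + 1 + 0 + 1 + 0 + 0 + 1 = 4 ≡ 0 (mod 2).
  s_4 = 0 + 0 + 0 + 0 + 1 + 0 + 1 + 1 = 3 ≡ 1 (mod 2).
s = (1, 0, 0, 1)^T — this equals column 9 of H (binary 1001), so error is at position 9.
Correct: flip bit 9 of r = 010101011100101 to get c = 010101010100101.


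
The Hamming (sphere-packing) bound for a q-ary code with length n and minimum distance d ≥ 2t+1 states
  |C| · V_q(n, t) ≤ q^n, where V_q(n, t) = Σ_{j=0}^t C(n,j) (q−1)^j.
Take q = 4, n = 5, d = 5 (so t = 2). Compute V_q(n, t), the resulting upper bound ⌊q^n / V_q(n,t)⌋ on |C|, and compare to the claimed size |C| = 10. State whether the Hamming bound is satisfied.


V_q(n, t) = 106, q^n = 1024, Hamming bound = 9, |C| = 10 > bound (violated).

Step 1: Compute V_q(n, t) = Σ_{j=0}^2 C(n, j) (q−1)^j.
  j = 0: C(5,0)·(3)^0 = 1·1 = 1.
  j = 1: C(5,1)·(3)^1 = 5·3 = 15.
  j = 2: C(5,2)·(3)^2 = 10·9 = 90.
  V_q(n, t) = 1 + 15 + 90 = 106.
Step 2: q^n = 4^5 = 1024.
Step 3: Hamming bound ⌊q^n / V_q(n,t)⌋ = ⌊1024/106⌋ = 9.
Step 4: Compare |C| = 10 to 9: violated.
The claimed |C| lies above the Hamming bound, so no 4-ary code of length 5 with d ≥ 5 can have 10 codewords.


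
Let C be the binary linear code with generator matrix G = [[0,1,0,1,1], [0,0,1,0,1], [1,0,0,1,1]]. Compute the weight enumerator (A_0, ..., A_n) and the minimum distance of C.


Weight distribution: A_0 = 1, A_2 = 2, A_3 = 4, A_4 = 1. Minimum distance d = 2.

Enumerate all 2^3 = 8 messages m ∈ F_2^3.
For each, compute codeword c = mG in F_2^5, then tally its weight.
  m = 000 → c = 00000, weight = 0.
  m = 100 → c = 01011, weight = 3.
  m = 010 → c = 00101, weight = 2.
  m = 110 → c = 01110, weight = 3.
  m = 001 → c = 10011, weight = 3.
  m = 101 → c = 11000, weight = 2.
  m = 011 → c = 10110, weight = 3.
  m = 111 → c = 11101, weight = 4.
Tally weights:
  weight 0: 1 codewords.
  weight 2: 2 codewords.
  weight 3: 4 codewords.
  weight 4: 1 codewords.
Minimum distance d = smallest w > 0 with A_w > 0 = 2.
Sanity: Σ A_w = 8 = 2^3 = 8 ✓.


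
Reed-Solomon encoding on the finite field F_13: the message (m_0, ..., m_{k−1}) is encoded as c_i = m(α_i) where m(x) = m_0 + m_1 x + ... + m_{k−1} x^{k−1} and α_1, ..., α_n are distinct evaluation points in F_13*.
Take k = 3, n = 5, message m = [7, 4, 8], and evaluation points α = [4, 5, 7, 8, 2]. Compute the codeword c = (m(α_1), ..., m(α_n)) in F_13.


c = [8, 6, 11, 5, 8]

Message polynomial: m(x) = 7 + 4·x + 8·x^2 (mod 13).
For each evaluation point α_i, compute m(α_i) mod 13:
  α_1 = 4: Horner steps 8 → 10 → 8, so m(4) = 8.
  α_2 = 5: Horner steps 8 → 5 → 6, so m(5) = 6.
  α_3 = 7: Horner steps 8 → 8 → 11, so m(7) = 11.
  α_4 = 8: Horner steps 8 → 3 → 5, so m(8) = 5.
  α_5 = 2: Horner steps 8 → 7 → 8, so m(2) = 8.
Codeword c = [8, 6, 11, 5, 8] ∈ F_13^5.


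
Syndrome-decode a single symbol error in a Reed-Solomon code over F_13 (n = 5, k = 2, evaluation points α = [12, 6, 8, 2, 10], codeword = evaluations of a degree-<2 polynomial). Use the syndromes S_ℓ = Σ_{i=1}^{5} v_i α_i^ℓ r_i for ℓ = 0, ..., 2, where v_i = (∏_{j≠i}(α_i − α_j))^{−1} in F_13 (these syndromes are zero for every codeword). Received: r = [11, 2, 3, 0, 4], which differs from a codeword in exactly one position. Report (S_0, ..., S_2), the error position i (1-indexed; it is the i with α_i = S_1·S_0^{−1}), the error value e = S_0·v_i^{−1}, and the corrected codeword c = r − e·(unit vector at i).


S = (7, 6, 7), error at position 1, error magnitude e = 6, c = [5, 2, 3, 0, 4].

Step 1: column multipliers v_i = (∏_{j≠i}(α_i − α_j))^{−1} mod 13.
  i = 1 (α = 12): (12−6)(12−8)(12−2)(12−10) = 6·4·10·2 = 480 ≡ 12, so v_1 = 12^{−1} = 12 (mod 13).
  i = 2 (α = 6): (6−12)(6−8)(6−2)(6−10) = (−6)·(−2)·4·(−4) = −192 ≡ 3, so v_2 = 3^{−1} = 9 (mod 13).
  i = 3 (α = 8): (8−12)(8−6)(8−2)(8−10) = (−4)·2·6·(−2) = 96 ≡ 5, so v_3 = 5^{−1} = 8 (mod 13).
  i = 4 (α = 2): (2−12)(2−6)(2−8)(2−10) = (−10)·(−4)·(−6)·(−8) = 1920 ≡ 9, so v_4 = 9^{−1} = 3 (mod 13).
  i = 5 (α = 10): (10−12)(10−6)(10−8)(10−2) = (−2)·4·2·8 = −128 ≡ 2, so v_5 = 2^{−1} = 7 (mod 13).
  v = [12, 9, 8, 3, 7].
Step 2: syndromes of r = [11, 2, 3, 0, 4] (all sums mod 13).
  S_0 = Σ v_i r_i = 12·11 + 9·2 + 8·3 + 3·0 + 7·4 = 202 ≡ 7.
  S_1 = Σ v_i α_i r_i = 12·12·11 + 9·6·2 + 8·8·3 + 3·2·0 + 7·10·4 = 2164 ≡ 6.
  α_i^2 mod 13 = [1, 10, 12, 4, 9].
  S_2 = Σ v_i α_i^2 r_i = 12·1·11 + 9·10·2 + 8·12·3 + 3·4·0 + 7·9·4 = 852 ≡ 7.
  S = (7, 6, 7) ≠ 0, so r is not a codeword (an error is present).
Step 3: locate the error. For a single error e at position i, S_ℓ = v_i·e·α_i^ℓ, so α_err = S_1/S_0.
  S_0^{−1} = 7^{−1} = 2 (mod 13), so α_err = 6·2 = 12 ≡ 12 = α_1. Error position i = 1.
  Consistency check: S_2/S_1 = 7·11 = 77 ≡ 12 = α_err ✓ (single-error assumption holds).
Step 4: error magnitude e = S_0/v_1 = S_0·∏_{j≠1}(α_1 − α_j) = 7·12 = 84 ≡ 6 (mod 13).
Step 5: correct position 1: c_1 = r_1 − e = 11 − 6 ≡ 5 (mod 13). Hence c = [5, 2, 3, 0, 4].
  Check: interpolating c through the α_i gives m(x) = 12 + 7·x (degree < 2) with m(α_i) = c_i for every i, so c is indeed a codeword.


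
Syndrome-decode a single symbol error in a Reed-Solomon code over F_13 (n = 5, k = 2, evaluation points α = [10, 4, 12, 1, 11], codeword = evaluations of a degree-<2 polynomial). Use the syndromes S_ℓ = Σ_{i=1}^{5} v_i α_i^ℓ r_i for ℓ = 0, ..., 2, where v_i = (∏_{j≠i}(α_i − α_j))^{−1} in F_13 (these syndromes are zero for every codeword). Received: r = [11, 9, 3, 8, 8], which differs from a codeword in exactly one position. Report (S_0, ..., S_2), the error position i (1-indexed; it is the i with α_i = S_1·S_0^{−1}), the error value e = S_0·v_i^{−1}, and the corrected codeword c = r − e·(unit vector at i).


S = (5, 3, 7), error at position 5, error magnitude e = 1, c = [11, 9, 3, 8, 7].

Step 1: column multipliers v_i = (∏_{j≠i}(α_i − α_j))^{−1} mod 13.
  i = 1 (α = 10): (10−4)(10−12)(10−1)(10−11) = 6·(−2)·9·(−1) = 108 ≡ 4, so v_1 = 4^{−1} = 10 (mod 13).
  i = 2 (α = 4): (4−10)(4−12)(4−1)(4−11) = (−6)·(−8)·3·(−7) = −1008 ≡ 6, so v_2 = 6^{−1} = 11 (mod 13).
  i = 3 (α = 12): (12−10)(12−4)(12−1)(12−11) = 2·8·11·1 = 176 ≡ 7, so v_3 = 7^{−1} = 2 (mod 13).
  i = 4 (α = 1): (1−10)(1−4)(1−12)(1−11) = (−9)·(−3)·(−11)·(−10) = 2970 ≡ 6, so v_4 = 6^{−1} = 11 (mod 13).
  i = 5 (α = 11): (11−10)(11−4)(11−12)(11−1) = 1·7·(−1)·10 = −70 ≡ 8, so v_5 = 8^{−1} = 5 (mod 13).
  v = [10, 11, 2, 11, 5].
Step 2: syndromes of r = [11, 9, 3, 8, 8] (all sums mod 13).
  S_0 = Σ v_i r_i = 10·11 + 11·9 + 2·3 + 11·8 + 5·8 = 343 ≡ 5.
  S_1 = Σ v_i α_i r_i = 10·10·11 + 11·4·9 + 2·12·3 + 11·1·8 + 5·11·8 = 2096 ≡ 3.
  α_i^2 mod 13 = [9, 3, 1, 1, 4].
  S_2 = Σ v_i α_i^2 r_i = 10·9·11 + 11·3·9 + 2·1·3 + 11·1·8 + 5·4·8 = 1541 ≡ 7.
  S = (5, 3, 7) ≠ 0, so r is not a codeword (an error is present).
Step 3: locate the error. For a single error e at position i, S_ℓ = v_i·e·α_i^ℓ, so α_err = S_1/S_0.
  S_0^{−1} = 5^{−1} = 8 (mod 13), so α_err = 3·8 = 24 ≡ 11 = α_5. Error position i = 5.
  Consistency check: S_2/S_1 = 7·9 = 63 ≡ 11 = α_err ✓ (single-error assumption holds).
Step 4: error magnitude e = S_0/v_5 = S_0·∏_{j≠5}(α_5 − α_j) = 5·8 = 40 ≡ 1 (mod 13).
Step 5: correct position 5: c_5 = r_5 − e = 8 − 1 ≡ 7 (mod 13). Hence c = [11, 9, 3, 8, 7].
  Check: interpolating c through the α_i gives m(x) = 12 + 9·x (degree < 2) with m(α_i) = c_i for every i, so c is indeed a codeword.


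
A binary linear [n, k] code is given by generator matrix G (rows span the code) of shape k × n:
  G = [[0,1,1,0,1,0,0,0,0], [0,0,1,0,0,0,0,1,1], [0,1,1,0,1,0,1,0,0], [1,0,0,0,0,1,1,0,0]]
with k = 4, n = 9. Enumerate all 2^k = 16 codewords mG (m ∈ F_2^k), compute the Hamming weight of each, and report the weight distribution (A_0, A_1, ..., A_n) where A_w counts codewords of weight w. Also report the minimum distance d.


Weight distribution: A_0 = 1, A_1 = 1, A_2 = 1, A_3 = 3, A_4 = 3, A_5 = 3, A_6 = 3, A_7 = 1. Minimum distance d = 1.

Enumerate all 2^4 = 16 messages m ∈ F_2^4.
For each, compute codeword c = mG in F_2^9, then tally its weight.
  m = 0000 → c = 000000000, weight = 0.
  m = 1000 → c = 011010000, weight = 3.
  m = 0100 → c = 001000011, weight = 3.
  m = 1100 → c = 010010011, weight = 4.
  m = 0010 → c = 011010100, weight = 4.
  m = 1010 → c = 000000100, weight = 1.
  m = 0110 → c = 010010111, weight = 5.
  m = 1110 → c = 001000111, weight = 4.
  m = 0001 → c = 100001100, weight = 3.
  m = 1001 → c = 111011100, weight = 6.
  m = 0101 → c = 101001111, weight = 6.
  m = 1101 → c = 110011111, weight = 7.
  m = 0011 → c = 111011000, weight = 5.
  m = 1011 → c = 100001000, weight = 2.
  m = 0111 → c = 110011011, weight = 6.
  m = 1111 → c = 101001011, weight = 5.
Tally weights:
  weight 0: 1 codewords.
  weight 1: 1 codewords.
  weight 2: 1 codewords.
  weight 3: 3 codewords.
  weight 4: 3 codewords.
  weight 5: 3 codewords.
  weight 6: 3 codewords.
  weight 7: 1 codewords.
Minimum distance d = smallest w > 0 with A_w > 0 = 1.
Sanity: Σ A_w = 16 = 2^4 = 16 ✓.


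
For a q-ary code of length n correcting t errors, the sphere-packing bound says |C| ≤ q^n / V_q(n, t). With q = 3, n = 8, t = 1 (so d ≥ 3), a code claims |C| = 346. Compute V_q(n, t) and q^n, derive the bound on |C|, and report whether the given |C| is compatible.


V_q(n, t) = 17, q^n = 6561, Hamming bound = 385, |C| = 346 ≤ bound (satisfied).

Step 1: Compute V_q(n, t) = Σ_{j=0}^1 C(n, j) (q−1)^j.
  j = 0: C(8,0)·(2)^0 = 1·1 = 1.
  j = 1: C(8,1)·(2)^1 = 8·2 = 16.
  V_q(n, t) = 1 + 16 = 17.
Step 2: q^n = 3^8 = 6561.
Step 3: Hamming bound ⌊q^n / V_q(n,t)⌋ = ⌊6561/17⌋ = 385.
Step 4: Compare |C| = 346 to 385: satisfied.
The claimed |C| lies below the Hamming bound.


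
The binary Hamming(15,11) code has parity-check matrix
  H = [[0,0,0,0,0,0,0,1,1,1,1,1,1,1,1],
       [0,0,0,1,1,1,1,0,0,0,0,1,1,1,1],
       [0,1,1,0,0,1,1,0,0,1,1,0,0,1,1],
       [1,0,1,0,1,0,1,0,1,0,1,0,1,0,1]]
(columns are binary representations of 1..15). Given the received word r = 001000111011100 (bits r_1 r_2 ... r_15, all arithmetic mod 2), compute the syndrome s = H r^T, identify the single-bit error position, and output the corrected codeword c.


s = (1, 1, 1, 1)^T, error position = 15, corrected codeword c = 001000111011101

Compute s = H r^T mod 2 one row at a time:
  s_1 = 1 + 1 + 0 + 1 + 1 + 1 + 0 + 0 = 5 ≡ 1 (mod 2).
  s_2 = 0 + 0 + 0 + 1 + 1 + 1 + 0 + 0 = 3 ≡ 1 (mod 2).
  s_3 = 0 + 1 + 0 + 1 + 0 + 1 + 0 + 0 = 3 ≡ 1 (mod 2).
  s_4 = 0 + 1 + 0 + 1 + 1 + 1 + 1 + 0 = 5 ≡ 1 (mod 2).
s = (1, 1, 1, 1)^T — this equals column 15 of H (binary 1111), so error is at position 15.
Correct: flip bit 15 of r = 001000111011100 to get c = 001000111011101.


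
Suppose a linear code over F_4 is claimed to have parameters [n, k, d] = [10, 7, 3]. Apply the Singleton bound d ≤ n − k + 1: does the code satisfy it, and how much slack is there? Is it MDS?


Singleton RHS = n − k + 1 = 4, slack = 1, bound satisfied, not MDS.

Singleton bound: d ≤ n − k + 1.
Here n = 10, k = 7, so n − k + 1 = 4.
Given d = 3, check d ≤ 4: YES.
Slack = (n − k + 1) − d = 1.
The code is NOT MDS (slack = 1 > 0).
Description: the claimed parameters are [10, 7, 3]_4; such a code would be non-MDS.


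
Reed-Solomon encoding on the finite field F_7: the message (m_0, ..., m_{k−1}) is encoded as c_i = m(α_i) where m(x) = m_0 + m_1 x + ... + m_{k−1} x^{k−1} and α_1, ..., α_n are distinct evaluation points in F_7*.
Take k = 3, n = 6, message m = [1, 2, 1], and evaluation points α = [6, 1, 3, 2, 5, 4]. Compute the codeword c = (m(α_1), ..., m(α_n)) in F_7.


c = [0, 4, 2, 2, 1, 4]

Message polynomial: m(x) = 1 + 2·x + 1·x^2 (mod 7).
For each evaluation point α_i, compute m(α_i) mod 7:
  α_1 = 6: Horner steps 1 → 1 → 0, so m(6) = 0.
  α_2 = 1: Horner steps 1 → 3 → 4, so m(1) = 4.
  α_3 = 3: Horner steps 1 → 5 → 2, so m(3) = 2.
  α_4 = 2: Horner steps 1 → 4 → 2, so m(2) = 2.
  α_5 = 5: Horner steps 1 → 0 → 1, so m(5) = 1.
  α_6 = 4: Horner steps 1 → 6 → 4, so m(4) = 4.
Codeword c = [0, 4, 2, 2, 1, 4] ∈ F_7^6.


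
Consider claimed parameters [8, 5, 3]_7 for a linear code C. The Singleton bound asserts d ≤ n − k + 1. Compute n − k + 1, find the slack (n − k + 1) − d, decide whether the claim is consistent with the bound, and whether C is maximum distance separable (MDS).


Singleton RHS = n − k + 1 = 4, slack = 1, bound satisfied, not MDS.

Singleton bound: d ≤ n − k + 1.
Here n = 8, k = 5, so n − k + 1 = 4.
Given d = 3, check d ≤ 4: YES.
Slack = (n − k + 1) − d = 1.
The code is NOT MDS (slack = 1 > 0).
Description: the claimed parameters are [8, 5, 3]_7; such a code would be non-MDS.


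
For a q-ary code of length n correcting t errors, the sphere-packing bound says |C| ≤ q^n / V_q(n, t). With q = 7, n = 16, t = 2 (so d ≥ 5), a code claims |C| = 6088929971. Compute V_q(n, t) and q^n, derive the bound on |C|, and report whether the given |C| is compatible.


V_q(n, t) = 4417, q^n = 33232930569601, Hamming bound = 7523869270, |C| = 6088929971 ≤ bound (satisfied).

Step 1: Compute V_q(n, t) = Σ_{j=0}^2 C(n, j) (q−1)^j.
  j = 0: C(16,0)·(6)^0 = 1·1 = 1.
  j = 1: C(16,1)·(6)^1 = 16·6 = 96.
  j = 2: C(16,2)·(6)^2 = 120·36 = 4320.
  V_q(n, t) = 1 + 96 + 4320 = 4417.
Step 2: q^n = 7^16 = 33232930569601.
Step 3: Hamming bound ⌊q^n / V_q(n,t)⌋ = ⌊33232930569601/4417⌋ = 7523869270.
Step 4: Compare |C| = 6088929971 to 7523869270: satisfied.
The claimed |C| lies below the Hamming bound.


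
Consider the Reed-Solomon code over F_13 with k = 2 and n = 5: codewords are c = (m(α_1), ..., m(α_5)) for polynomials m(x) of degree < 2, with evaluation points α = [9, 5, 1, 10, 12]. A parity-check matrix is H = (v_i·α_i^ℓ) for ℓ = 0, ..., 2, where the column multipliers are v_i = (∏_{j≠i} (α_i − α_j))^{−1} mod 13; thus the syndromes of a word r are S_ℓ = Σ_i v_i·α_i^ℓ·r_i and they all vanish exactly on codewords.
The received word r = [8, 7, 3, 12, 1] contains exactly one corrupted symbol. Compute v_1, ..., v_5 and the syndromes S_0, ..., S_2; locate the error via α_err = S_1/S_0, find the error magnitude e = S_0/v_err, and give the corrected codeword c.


S = (2, 5, 6), error at position 1, error magnitude e = 10, c = [11, 7, 3, 12, 1].

Step 1: column multipliers v_i = (∏_{j≠i}(α_i − α_j))^{−1} mod 13.
  i = 1 (α = 9): (9−5)(9−1)(9−10)(9−12) = 4·8·(−1)·(−3) = 96 ≡ 5, so v_1 = 5^{−1} = 8 (mod 13).
  i = 2 (α = 5): (5−9)(5−1)(5−10)(5−12) = (−4)·4·(−5)·(−7) = −560 ≡ 12, so v_2 = 12^{−1} = 12 (mod 13).
  i = 3 (α = 1): (1−9)(1−5)(1−10)(1−12) = (−8)·(−4)·(−9)·(−11) = 3168 ≡ 9, so v_3 = 9^{−1} = 3 (mod 13).
  i = 4 (α = 10): (10−9)(10−5)(10−1)(10−12) = 1·5·9·(−2) = −90 ≡ 1, so v_4 = 1^{−1} = 1 (mod 13).
  i = 5 (α = 12): (12−9)(12−5)(12−1)(12−10) = 3·7·11·2 = 462 ≡ 7, so v_5 = 7^{−1} = 2 (mod 13).
  v = [8, 12, 3, 1, 2].
Step 2: syndromes of r = [8, 7, 3, 12, 1] (all sums mod 13).
  S_0 = Σ v_i r_i = 8·8 + 12·7 + 3·3 + 1·12 + 2·1 = 171 ≡ 2.
  S_1 = Σ v_i α_i r_i = 8·9·8 + 12·5·7 + 3·1·3 + 1·10·12 + 2·12·1 = 1149 ≡ 5.
  α_i^2 mod 13 = [3, 12, 1, 9, 1].
  S_2 = Σ v_i α_i^2 r_i = 8·3·8 + 12·12·7 + 3·1·3 + 1·9·12 + 2·1·1 = 1319 ≡ 6.
  S = (2, 5, 6) ≠ 0, so r is not a codeword (an error is present).
Step 3: locate the error. For a single error e at position i, S_ℓ = v_i·e·α_i^ℓ, so α_err = S_1/S_0.
  S_0^{−1} = 2^{−1} = 7 (mod 13), so α_err = 5·7 = 35 ≡ 9 = α_1. Error position i = 1.
  Consistency check: S_2/S_1 = 6·8 = 48 ≡ 9 = α_err ✓ (single-error assumption holds).
Step 4: error magnitude e = S_0/v_1 = S_0·∏_{j≠1}(α_1 − α_j) = 2·5 = 10 ≡ 10 (mod 13).
Step 5: correct position 1: c_1 = r_1 − e = 8 − 10 ≡ 11 (mod 13). Hence c = [11, 7, 3, 12, 1].
  Check: interpolating c through the α_i gives m(x) = 2 + 1·x (degree < 2) with m(α_i) = c_i for every i, so c is indeed a codeword.


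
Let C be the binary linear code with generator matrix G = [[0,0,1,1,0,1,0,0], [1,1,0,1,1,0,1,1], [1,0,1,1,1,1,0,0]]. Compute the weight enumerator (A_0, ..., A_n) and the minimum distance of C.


Weight distribution: A_0 = 1, A_2 = 1, A_3 = 1, A_4 = 1, A_5 = 2, A_6 = 1, A_7 = 1. Minimum distance d = 2.

Enumerate all 2^3 = 8 messages m ∈ F_2^3.
For each, compute codeword c = mG in F_2^8, then tally its weight.
  m = 000 → c = 00000000, weight = 0.
  m = 100 → c = 00110100, weight = 3.
  m = 010 → c = 11011011, weight = 6.
  m = 110 → c = 11101111, weight = 7.
  m = 001 → c = 10111100, weight = 5.
  m = 101 → c = 10001000, weight = 2.
  m = 011 → c = 01100111, weight = 5.
  m = 111 → c = 01010011, weight = 4.
Tally weights:
  weight 0: 1 codewords.
  weight 2: 1 codewords.
  weight 3: 1 codewords.
  weight 4: 1 codewords.
  weight 5: 2 codewords.
  weight 6: 1 codewords.
  weight 7: 1 codewords.
Minimum distance d = smallest w > 0 with A_w > 0 = 2.
Sanity: Σ A_w = 8 = 2^3 = 8 ✓.


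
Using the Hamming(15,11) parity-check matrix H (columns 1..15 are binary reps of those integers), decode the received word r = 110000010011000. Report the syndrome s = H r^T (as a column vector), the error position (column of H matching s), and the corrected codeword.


s = (1, 1, 0, 0)^T, error position = 12, corrected codeword c = 110000010010000

Compute s = H r^T mod 2 one row at a time:
  s_1 = 1 + 0 + 0 + 1 + 1 + 0 + 0 + 0 = 3 ≡ 1 (mod 2).
  s_2 = 0 + 0 + 0 + 0 + 1 + 0 + 0 + 0 = 1 ≡ 1 (mod 2).
  s_3 = 1 + 0 + 0 + 0 + 0 + 1 + 0 + 0 = 2 ≡ 0 (mod 2).
  s_4 = 1 + 0 + 0 + 0 + 0 + 1 + 0 + 0 = 2 ≡ 0 (mod 2).
s = (1, 1, 0, 0)^T — this equals column 12 of H (binary 1100), so error is at position 12.
Correct: flip bit 12 of r = 110000010011000 to get c = 110000010010000.


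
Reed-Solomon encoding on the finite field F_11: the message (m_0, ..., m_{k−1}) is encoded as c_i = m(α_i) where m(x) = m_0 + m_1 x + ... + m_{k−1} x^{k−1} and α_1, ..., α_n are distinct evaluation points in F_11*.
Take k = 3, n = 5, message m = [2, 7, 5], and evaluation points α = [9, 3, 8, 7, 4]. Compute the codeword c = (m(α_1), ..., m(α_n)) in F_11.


c = [8, 2, 4, 10, 0]

Message polynomial: m(x) = 2 + 7·x + 5·x^2 (mod 11).
For each evaluation point α_i, compute m(α_i) mod 11:
  α_1 = 9: Horner steps 5 → 8 → 8, so m(9) = 8.
  α_2 = 3: Horner steps 5 → 0 → 2, so m(3) = 2.
  α_3 = 8: Horner steps 5 → 3 → 4, so m(8) = 4.
  α_4 = 7: Horner steps 5 → 9 → 10, so m(7) = 10.
  α_5 = 4: Horner steps 5 → 5 → 0, so m(4) = 0.
Codeword c = [8, 2, 4, 10, 0] ∈ F_11^5.


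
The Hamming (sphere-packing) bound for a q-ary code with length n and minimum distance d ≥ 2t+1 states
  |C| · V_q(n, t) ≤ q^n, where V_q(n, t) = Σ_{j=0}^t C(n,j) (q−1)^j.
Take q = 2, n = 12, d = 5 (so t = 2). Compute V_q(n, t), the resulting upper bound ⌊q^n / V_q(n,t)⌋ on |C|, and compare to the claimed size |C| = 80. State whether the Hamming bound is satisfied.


V_q(n, t) = 79, q^n = 4096, Hamming bound = 51, |C| = 80 > bound (violated).

Step 1: Compute V_q(n, t) = Σ_{j=0}^2 C(n, j) (q−1)^j.
  j = 0: C(12,0)·(1)^0 = 1·1 = 1.
  j = 1: C(12,1)·(1)^1 = 12·1 = 12.
  j = 2: C(12,2)·(1)^2 = 66·1 = 66.
  V_q(n, t) = 1 + 12 + 66 = 79.
Step 2: q^n = 2^12 = 4096.
Step 3: Hamming bound ⌊q^n / V_q(n,t)⌋ = ⌊4096/79⌋ = 51.
Step 4: Compare |C| = 80 to 51: violated.
The claimed |C| lies above the Hamming bound, so no 2-ary code of length 12 with d ≥ 5 can have 80 codewords.


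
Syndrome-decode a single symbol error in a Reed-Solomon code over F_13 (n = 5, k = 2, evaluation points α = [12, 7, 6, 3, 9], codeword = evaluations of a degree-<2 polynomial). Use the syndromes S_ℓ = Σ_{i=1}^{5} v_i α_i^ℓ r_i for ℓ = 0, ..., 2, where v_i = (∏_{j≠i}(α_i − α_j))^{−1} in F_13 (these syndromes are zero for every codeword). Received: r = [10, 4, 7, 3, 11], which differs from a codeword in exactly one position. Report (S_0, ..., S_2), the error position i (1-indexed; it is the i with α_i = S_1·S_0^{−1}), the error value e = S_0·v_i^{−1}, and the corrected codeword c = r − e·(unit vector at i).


S = (2, 11, 2), error at position 1, error magnitude e = 8, c = [2, 4, 7, 3, 11].

Step 1: column multipliers v_i = (∏_{j≠i}(α_i − α_j))^{−1} mod 13.
  i = 1 (α = 12): (12−7)(12−6)(12−3)(12−9) = 5·6·9·3 = 810 ≡ 4, so v_1 = 4^{−1} = 10 (mod 13).
  i = 2 (α = 7): (7−12)(7−6)(7−3)(7−9) = (−5)·1·4·(−2) = 40 ≡ 1, so v_2 = 1^{−1} = 1 (mod 13).
  i = 3 (α = 6): (6−12)(6−7)(6−3)(6−9) = (−6)·(−1)·3·(−3) = −54 ≡ 11, so v_3 = 11^{−1} = 6 (mod 13).
  i = 4 (α = 3): (3−12)(3−7)(3−6)(3−9) = (−9)·(−4)·(−3)·(−6) = 648 ≡ 11, so v_4 = 11^{−1} = 6 (mod 13).
  i = 5 (α = 9): (9−12)(9−7)(9−6)(9−3) = (−3)·2·3·6 = −108 ≡ 9, so v_5 = 9^{−1} = 3 (mod 13).
  v = [10, 1, 6, 6, 3].
Step 2: syndromes of r = [10, 4, 7, 3, 11] (all sums mod 13).
  S_0 = Σ v_i r_i = 10·10 + 1·4 + 6·7 + 6·3 + 3·11 = 197 ≡ 2.
  S_1 = Σ v_i α_i r_i = 10·12·10 + 1·7·4 + 6·6·7 + 6·3·3 + 3·9·11 = 1831 ≡ 11.
  α_i^2 mod 13 = [1, 10, 10, 9, 3].
  S_2 = Σ v_i α_i^2 r_i = 10·1·10 + 1·10·4 + 6·10·7 + 6·9·3 + 3·3·11 = 821 ≡ 2.
  S = (2, 11, 2) ≠ 0, so r is not a codeword (an error is present).
Step 3: locate the error. For a single error e at position i, S_ℓ = v_i·e·α_i^ℓ, so α_err = S_1/S_0.
  S_0^{−1} = 2^{−1} = 7 (mod 13), so α_err = 11·7 = 77 ≡ 12 = α_1. Error position i = 1.
  Consistency check: S_2/S_1 = 2·6 = 12 ≡ 12 = α_err ✓ (single-error assumption holds).
Step 4: error magnitude e = S_0/v_1 = S_0·∏_{j≠1}(α_1 − α_j) = 2·4 = 8 ≡ 8 (mod 13).
Step 5: correct position 1: c_1 = r_1 − e = 10 − 8 ≡ 2 (mod 13). Hence c = [2, 4, 7, 3, 11].
  Check: interpolating c through the α_i gives m(x) = 12 + 10·x (degree < 2) with m(α_i) = c_i for every i, so c is indeed a codeword.


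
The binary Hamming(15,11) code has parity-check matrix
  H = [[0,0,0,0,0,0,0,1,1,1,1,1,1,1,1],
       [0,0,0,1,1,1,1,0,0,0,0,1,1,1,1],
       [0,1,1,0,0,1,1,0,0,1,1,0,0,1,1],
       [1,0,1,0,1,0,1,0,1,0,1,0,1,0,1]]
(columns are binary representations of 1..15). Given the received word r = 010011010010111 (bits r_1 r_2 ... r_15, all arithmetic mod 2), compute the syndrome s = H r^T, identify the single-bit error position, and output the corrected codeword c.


s = (1, 1, 1, 0)^T, error position = 14, corrected codeword c = 010011010010101

Compute s = H r^T mod 2 one row at a time:
  s_1 = 1 + 0 + 0 + 1 + 0 + 1 + 1 + 1 = 5 ≡ 1 (mod 2).
  s_2 = 0 + 1 + 1 + 0 + 0 + 1 + 1 + 1 = 5 ≡ 1 (mod 2).
  s_3 = 1 + 0 + 1 + 0 + 0 + 1 + 1 + 1 = 5 ≡ 1 (mod 2).
  s_4 = 0 + 0 + 1 + 0 + 0 + 1 + 1 + 1 = 4 ≡ 0 (mod 2).
s = (1, 1, 1, 0)^T — this equals column 14 of H (binary 1110), so error is at position 14.
Correct: flip bit 14 of r = 010011010010111 to get c = 010011010010101.


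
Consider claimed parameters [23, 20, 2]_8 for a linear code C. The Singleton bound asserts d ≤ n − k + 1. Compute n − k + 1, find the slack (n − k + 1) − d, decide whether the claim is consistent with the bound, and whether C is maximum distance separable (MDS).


Singleton RHS = n − k + 1 = 4, slack = 2, bound satisfied, not MDS.

Singleton bound: d ≤ n − k + 1.
Here n = 23, k = 20, so n − k + 1 = 4.
Given d = 2, check d ≤ 4: YES.
Slack = (n − k + 1) − d = 2.
The code is NOT MDS (slack = 2 > 0).
Description: the claimed parameters are [23, 20, 2]_8; such a code would be non-MDS.


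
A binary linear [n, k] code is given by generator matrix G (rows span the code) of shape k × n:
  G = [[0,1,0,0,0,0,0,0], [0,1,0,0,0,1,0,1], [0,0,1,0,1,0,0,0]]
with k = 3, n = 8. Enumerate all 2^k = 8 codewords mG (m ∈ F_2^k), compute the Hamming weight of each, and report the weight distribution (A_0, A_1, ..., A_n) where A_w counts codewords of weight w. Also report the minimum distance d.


Weight distribution: A_0 = 1, A_1 = 1, A_2 = 2, A_3 = 2, A_4 = 1, A_5 = 1. Minimum distance d = 1.

Enumerate all 2^3 = 8 messages m ∈ F_2^3.
For each, compute codeword c = mG in F_2^8, then tally its weight.
  m = 000 → c = 00000000, weight = 0.
  m = 100 → c = 01000000, weight = 1.
  m = 010 → c = 01000101, weight = 3.
  m = 110 → c = 00000101, weight = 2.
  m = 001 → c = 00101000, weight = 2.
  m = 101 → c = 01101000, weight = 3.
  m = 011 → c = 01101101, weight = 5.
  m = 111 → c = 00101101, weight = 4.
Tally weights:
  weight 0: 1 codewords.
  weight 1: 1 codewords.
  weight 2: 2 codewords.
  weight 3: 2 codewords.
  weight 4: 1 codewords.
  weight 5: 1 codewords.
Minimum distance d = smallest w > 0 with A_w > 0 = 1.
Sanity: Σ A_w = 8 = 2^3 = 8 ✓.


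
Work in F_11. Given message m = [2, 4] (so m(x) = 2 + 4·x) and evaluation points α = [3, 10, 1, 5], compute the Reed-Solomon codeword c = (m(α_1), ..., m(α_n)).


c = [3, 9, 6, 0]

Message polynomial: m(x) = 2 + 4·x (mod 11).
For each evaluation point α_i, compute m(α_i) mod 11:
  α_1 = 3: Horner steps 4 → 3, so m(3) = 3.
  α_2 = 10: Horner steps 4 → 9, so m(10) = 9.
  α_3 = 1: Horner steps 4 → 6, so m(1) = 6.
  α_4 = 5: Horner steps 4 → 0, so m(5) = 0.
Codeword c = [3, 9, 6, 0] ∈ F_11^4.


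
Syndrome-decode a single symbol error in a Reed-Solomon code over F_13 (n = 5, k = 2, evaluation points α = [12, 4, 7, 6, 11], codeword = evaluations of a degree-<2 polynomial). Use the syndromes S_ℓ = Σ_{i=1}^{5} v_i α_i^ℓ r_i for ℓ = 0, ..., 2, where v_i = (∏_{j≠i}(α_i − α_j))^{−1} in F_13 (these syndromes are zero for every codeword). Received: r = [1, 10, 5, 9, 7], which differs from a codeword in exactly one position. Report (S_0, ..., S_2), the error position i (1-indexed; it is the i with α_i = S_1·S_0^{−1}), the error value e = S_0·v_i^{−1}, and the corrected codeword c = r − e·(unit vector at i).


S = (10, 8, 9), error at position 4, error magnitude e = 11, c = [1, 10, 5, 11, 7].

Step 1: column multipliers v_i = (∏_{j≠i}(α_i − α_j))^{−1} mod 13.
  i = 1 (α = 12): (12−4)(12−7)(12−6)(12−11) = 8·5·6·1 = 240 ≡ 6, so v_1 = 6^{−1} = 11 (mod 13).
  i = 2 (α = 4): (4−12)(4−7)(4−6)(4−11) = (−8)·(−3)·(−2)·(−7) = 336 ≡ 11, so v_2 = 11^{−1} = 6 (mod 13).
  i = 3 (α = 7): (7−12)(7−4)(7−6)(7−11) = (−5)·3·1·(−4) = 60 ≡ 8, so v_3 = 8^{−1} = 5 (mod 13).
  i = 4 (α = 6): (6−12)(6−4)(6−7)(6−11) = (−6)·2·(−1)·(−5) = −60 ≡ 5, so v_4 = 5^{−1} = 8 (mod 13).
  i = 5 (α = 11): (11−12)(11−4)(11−7)(11−6) = (−1)·7·4·5 = −140 ≡ 3, so v_5 = 3^{−1} = 9 (mod 13).
  v = [11, 6, 5, 8, 9].
Step 2: syndromes of r = [1, 10, 5, 9, 7] (all sums mod 13).
  S_0 = Σ v_i r_i = 11·1 + 6·10 + 5·5 + 8·9 + 9·7 = 231 ≡ 10.
  S_1 = Σ v_i α_i r_i = 11·12·1 + 6·4·10 + 5·7·5 + 8·6·9 + 9·11·7 = 1672 ≡ 8.
  α_i^2 mod 13 = [1, 3, 10, 10, 4].
  S_2 = Σ v_i α_i^2 r_i = 11·1·1 + 6·3·10 + 5·10·5 + 8·10·9 + 9·4·7 = 1413 ≡ 9.
  S = (10, 8, 9) ≠ 0, so r is not a codeword (an error is present).
Step 3: locate the error. For a single error e at position i, S_ℓ = v_i·e·α_i^ℓ, so α_err = S_1/S_0.
  S_0^{−1} = 10^{−1} = 4 (mod 13), so α_err = 8·4 = 32 ≡ 6 = α_4. Error position i = 4.
  Consistency check: S_2/S_1 = 9·5 = 45 ≡ 6 = α_err ✓ (single-error assumption holds).
Step 4: error magnitude e = S_0/v_4 = S_0·∏_{j≠4}(α_4 − α_j) = 10·5 = 50 ≡ 11 (mod 13).
Step 5: correct position 4: c_4 = r_4 − e = 9 − 11 ≡ 11 (mod 13). Hence c = [1, 10, 5, 11, 7].
  Check: interpolating c through the α_i gives m(x) = 8 + 7·x (degree < 2) with m(α_i) = c_i for every i, so c is indeed a codeword.
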